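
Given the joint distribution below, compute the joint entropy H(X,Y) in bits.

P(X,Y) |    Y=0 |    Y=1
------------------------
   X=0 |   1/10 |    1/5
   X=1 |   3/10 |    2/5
1.8464 bits

Joint entropy is H(X,Y) = -Σ_{x,y} p(x,y) log p(x,y).

Summing over all non-zero entries:
H(X,Y) = -[1/10·log_2(1/10) + 1/5·log_2(1/5) + 3/10·log_2(3/10) + 2/5·log_2(2/5)]
H(X,Y) = 1.8464 bits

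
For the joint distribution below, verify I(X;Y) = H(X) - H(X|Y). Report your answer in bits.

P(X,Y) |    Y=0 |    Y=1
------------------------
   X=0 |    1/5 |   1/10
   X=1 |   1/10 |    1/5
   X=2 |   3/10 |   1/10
I(X;Y) = 0.0955 bits

Mutual information has multiple equivalent forms:
- I(X;Y) = H(X) - H(X|Y)
- I(X;Y) = H(Y) - H(Y|X)
- I(X;Y) = H(X) + H(Y) - H(X,Y)

Computing all quantities:
H(X) = 1.5710, H(Y) = 0.9710, H(X,Y) = 2.4464
H(X|Y) = 1.4755, H(Y|X) = 0.8755

Verification:
H(X) - H(X|Y) = 1.5710 - 1.4755 = 0.0955
H(Y) - H(Y|X) = 0.9710 - 0.8755 = 0.0955
H(X) + H(Y) - H(X,Y) = 1.5710 + 0.9710 - 2.4464 = 0.0955

All forms give I(X;Y) = 0.0955 bits. ✓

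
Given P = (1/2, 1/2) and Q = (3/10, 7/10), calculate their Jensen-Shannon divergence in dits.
0.0091 dits

Jensen-Shannon divergence is:
JSD(P||Q) = 0.5 × D_KL(P||M) + 0.5 × D_KL(Q||M)
where M = 0.5 × (P + Q) is the mixture distribution.

M = 0.5 × (1/2, 1/2) + 0.5 × (3/10, 7/10) = (2/5, 3/5)

D_KL(P||M) = 0.0089 dits
D_KL(Q||M) = 0.0094 dits

JSD(P||Q) = 0.5 × 0.0089 + 0.5 × 0.0094 = 0.0091 dits

Unlike KL divergence, JSD is symmetric and bounded: 0 ≤ JSD ≤ log(2).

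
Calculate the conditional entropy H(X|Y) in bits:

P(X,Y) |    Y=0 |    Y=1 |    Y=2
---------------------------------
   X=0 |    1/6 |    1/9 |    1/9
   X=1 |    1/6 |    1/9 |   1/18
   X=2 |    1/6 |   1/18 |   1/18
1.5486 bits

Using the chain rule: H(X|Y) = H(X,Y) - H(Y)

First, compute H(X,Y) = 3.0441 bits

Marginal P(Y) = (1/2, 5/18, 2/9)
H(Y) = 1.4955 bits

H(X|Y) = H(X,Y) - H(Y) = 3.0441 - 1.4955 = 1.5486 bits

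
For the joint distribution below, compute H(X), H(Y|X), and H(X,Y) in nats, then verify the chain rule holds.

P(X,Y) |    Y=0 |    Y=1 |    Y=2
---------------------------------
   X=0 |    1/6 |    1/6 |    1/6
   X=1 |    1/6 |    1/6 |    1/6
H(X,Y) = 1.7918, H(X) = 0.6931, H(Y|X) = 1.0986 (all in nats)

Chain rule: H(X,Y) = H(X) + H(Y|X)

Left side — joint entropy directly:
H(X,Y) = -Σ p(x,y) log p(x,y) = 1.7918 nats

Right side — compute H(Y|X) from the conditional distributions:
P(X) = (1/2, 1/2), so H(X) = 0.6931 nats
H(Y|X) = Σ_x P(X=x) · H(Y|X=x):
  P(Y|X=0) = (1/3, 1/3, 1/3), H(Y|X=0) = 1.0986, weight P(X=0) = 1/2
  P(Y|X=1) = (1/3, 1/3, 1/3), H(Y|X=1) = 1.0986, weight P(X=1) = 1/2
H(Y|X) = 1.0986 nats

H(X) + H(Y|X) = 0.6931 + 1.0986 = 1.7918 nats

Both sides equal 1.7918 nats. ✓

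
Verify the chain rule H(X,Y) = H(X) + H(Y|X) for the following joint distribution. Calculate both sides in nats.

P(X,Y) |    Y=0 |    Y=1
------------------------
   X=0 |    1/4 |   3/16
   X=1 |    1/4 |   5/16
H(X,Y) = 1.3705, H(X) = 0.6853, H(Y|X) = 0.6852 (all in nats)

Chain rule: H(X,Y) = H(X) + H(Y|X)

Left side — joint entropy directly:
H(X,Y) = -Σ p(x,y) log p(x,y) = 1.3705 nats

Right side — compute H(Y|X) from the conditional distributions:
P(X) = (7/16, 9/16), so H(X) = 0.6853 nats
H(Y|X) = Σ_x P(X=x) · H(Y|X=x):
  P(Y|X=0) = (4/7, 3/7), H(Y|X=0) = 0.6829, weight P(X=0) = 7/16
  P(Y|X=1) = (4/9, 5/9), H(Y|X=1) = 0.6870, weight P(X=1) = 9/16
H(Y|X) = 0.6852 nats

H(X) + H(Y|X) = 0.6853 + 0.6852 = 1.3705 nats

Both sides equal 1.3705 nats. ✓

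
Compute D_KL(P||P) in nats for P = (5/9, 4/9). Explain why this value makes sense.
0.0000 nats

KL divergence satisfies the Gibbs inequality: D_KL(P||Q) ≥ 0 for all distributions P, Q.

D_KL(P||Q) = Σ p(x) log(p(x)/q(x))
Each term is p(x) × log_e(p(x)/p(x)) = p(x) × log_e(1) = 0, so the sum is 0.
D_KL(P||Q) = 0.0000 nats

When P = Q, the KL divergence is exactly 0, as there is no 'divergence' between identical distributions.

This non-negativity is a fundamental property: relative entropy cannot be negative because it measures how different Q is from P.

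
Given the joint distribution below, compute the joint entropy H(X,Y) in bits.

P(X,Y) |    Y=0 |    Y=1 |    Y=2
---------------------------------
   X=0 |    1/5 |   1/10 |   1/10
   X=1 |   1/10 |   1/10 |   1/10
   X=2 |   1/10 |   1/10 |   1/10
3.1219 bits

Joint entropy is H(X,Y) = -Σ_{x,y} p(x,y) log p(x,y).

Summing over all non-zero entries:
H(X,Y) = -[1/5·log_2(1/5) + 1/10·log_2(1/10) + 1/10·log_2(1/10) + 1/10·log_2(1/10) + 1/10·log_2(1/10) + 1/10·log_2(1/10) + 1/10·log_2(1/10) + 1/10·log_2(1/10) + 1/10·log_2(1/10)]
H(X,Y) = 3.1219 bits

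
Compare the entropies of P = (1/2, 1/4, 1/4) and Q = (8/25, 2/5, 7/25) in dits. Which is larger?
Q

Computing entropies in dits:
H(P) = 0.4515
H(Q) = 0.4723

Distribution Q has higher entropy.

Intuition: The distribution closer to uniform (more spread out) has higher entropy.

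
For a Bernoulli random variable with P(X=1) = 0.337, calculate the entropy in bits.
0.9219 bits

The binary entropy function is:
H(p) = -p log(p) - (1-p) log(1-p)

H(0.337) = -0.337 × log_2(0.337) - 0.663 × log_2(0.663)
H(0.337) = 0.9219 bits

Note: Binary entropy is maximized at p=0.5 (H=1 bit) and minimized at p=0 or p=1 (H=0).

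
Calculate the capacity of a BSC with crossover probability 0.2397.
0.2055 bits

For a binary symmetric channel (BSC) with error probability p:
Capacity C = 1 - H(p) bits per symbol

where H(p) = -p log₂(p) - (1-p) log₂(1-p) is the binary entropy function.

H(0.2397) = 0.7945 bits
C = 1 - 0.7945 = 0.2055 bits per symbol

This means we can reliably transmit up to 0.2055 bits of information per channel use.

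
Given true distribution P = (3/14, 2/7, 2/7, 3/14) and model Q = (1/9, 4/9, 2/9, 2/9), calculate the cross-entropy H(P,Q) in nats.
1.4546 nats

Cross-entropy: H(P,Q) = -Σ p(x) log q(x)

Alternatively: H(P,Q) = H(P) + D_KL(P||Q)
H(P) = 1.3761 nats
D_KL(P||Q) = 0.0785 nats

H(P,Q) = 1.3761 + 0.0785 = 1.4546 nats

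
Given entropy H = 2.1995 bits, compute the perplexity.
4.5932

Perplexity is 2^H (or exp(H) for natural log).

H = 2.1995 bits
Perplexity = 2^2.1995 = 4.5932

Interpretation: The model's uncertainty is equivalent to choosing uniformly among 4.6 options.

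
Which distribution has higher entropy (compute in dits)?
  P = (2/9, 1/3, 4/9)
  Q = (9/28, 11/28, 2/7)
Q

Computing entropies in dits:
H(P) = 0.4607
H(Q) = 0.4733

Distribution Q has higher entropy.

Intuition: The distribution closer to uniform (more spread out) has higher entropy.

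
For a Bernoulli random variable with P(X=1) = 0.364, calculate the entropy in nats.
0.6557 nats

The binary entropy function is:
H(p) = -p log(p) - (1-p) log(1-p)

H(0.364) = -0.364 × log_e(0.364) - 0.636 × log_e(0.636)
H(0.364) = 0.6557 nats

Note: Binary entropy is maximized at p=0.5 (H=1 bit) and minimized at p=0 or p=1 (H=0).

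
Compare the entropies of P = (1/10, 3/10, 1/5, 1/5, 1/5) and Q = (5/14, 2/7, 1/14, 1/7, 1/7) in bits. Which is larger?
P

Computing entropies in bits:
H(P) = 2.2464
H(Q) = 2.1210

Distribution P has higher entropy.

Intuition: The distribution closer to uniform (more spread out) has higher entropy.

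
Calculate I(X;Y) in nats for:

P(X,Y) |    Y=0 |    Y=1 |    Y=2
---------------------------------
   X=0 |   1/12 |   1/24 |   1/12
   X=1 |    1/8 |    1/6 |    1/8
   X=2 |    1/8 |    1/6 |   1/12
0.0221 nats

Mutual information: I(X;Y) = H(X) + H(Y) - H(X,Y)

Marginals:
P(X) = (5/24, 5/12, 3/8), H(X) = 1.0594 nats
P(Y) = (1/3, 3/8, 7/24), H(Y) = 1.0934 nats

Joint entropy: H(X,Y) = 2.1307 nats

I(X;Y) = 1.0594 + 1.0934 - 2.1307 = 0.0221 nats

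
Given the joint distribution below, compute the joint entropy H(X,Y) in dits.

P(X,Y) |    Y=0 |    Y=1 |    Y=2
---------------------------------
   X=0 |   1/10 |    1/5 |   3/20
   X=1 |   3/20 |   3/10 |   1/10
0.7438 dits

Joint entropy is H(X,Y) = -Σ_{x,y} p(x,y) log p(x,y).

Summing over all non-zero entries:
H(X,Y) = -[1/10·log_10(1/10) + 1/5·log_10(1/5) + 3/20·log_10(3/20) + 3/20·log_10(3/20) + 3/10·log_10(3/10) + 1/10·log_10(1/10)]
H(X,Y) = 0.7438 dits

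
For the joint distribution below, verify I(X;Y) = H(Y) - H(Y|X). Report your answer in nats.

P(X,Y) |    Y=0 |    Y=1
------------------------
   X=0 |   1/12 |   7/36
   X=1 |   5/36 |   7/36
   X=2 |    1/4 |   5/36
I(X;Y) = 0.0421 nats

Mutual information has multiple equivalent forms:
- I(X;Y) = H(X) - H(X|Y)
- I(X;Y) = H(Y) - H(Y|X)
- I(X;Y) = H(X) + H(Y) - H(X,Y)

Computing all quantities:
H(X) = 1.0893, H(Y) = 0.6916, H(X,Y) = 1.7389
H(X|Y) = 1.0472, H(Y|X) = 0.6495

Verification:
H(X) - H(X|Y) = 1.0893 - 1.0472 = 0.0421
H(Y) - H(Y|X) = 0.6916 - 0.6495 = 0.0421
H(X) + H(Y) - H(X,Y) = 1.0893 + 0.6916 - 1.7389 = 0.0421

All forms give I(X;Y) = 0.0421 nats. ✓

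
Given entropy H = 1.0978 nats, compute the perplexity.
2.9976

Perplexity is e^H (or exp(H) for natural log).

H = 1.0978 nats
Perplexity = e^1.0978 = 2.9976

Interpretation: The model's uncertainty is equivalent to choosing uniformly among 3.0 options.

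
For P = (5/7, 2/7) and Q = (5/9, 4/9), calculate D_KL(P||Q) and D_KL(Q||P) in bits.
D_KL(P||Q) = 0.0769, D_KL(Q||P) = 0.0819

KL divergence is not symmetric: D_KL(P||Q) ≠ D_KL(Q||P) in general.

D_KL(P||Q) = 0.0769 bits
D_KL(Q||P) = 0.0819 bits

No, they are not equal!

This asymmetry is why KL divergence is not a true distance metric.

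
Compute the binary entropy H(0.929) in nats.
0.2562 nats

The binary entropy function is:
H(p) = -p log(p) - (1-p) log(1-p)

H(0.929) = -0.929 × log_e(0.929) - 0.071 × log_e(0.071)
H(0.929) = 0.2562 nats

Note: Binary entropy is maximized at p=0.5 (H=1 bit) and minimized at p=0 or p=1 (H=0).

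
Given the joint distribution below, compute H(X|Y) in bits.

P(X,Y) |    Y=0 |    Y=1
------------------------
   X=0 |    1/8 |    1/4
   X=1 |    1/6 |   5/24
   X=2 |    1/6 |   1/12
1.5119 bits

Using the chain rule: H(X|Y) = H(X,Y) - H(Y)

First, compute H(X,Y) = 2.5069 bits

Marginal P(Y) = (11/24, 13/24)
H(Y) = 0.9950 bits

H(X|Y) = H(X,Y) - H(Y) = 2.5069 - 0.9950 = 1.5119 bits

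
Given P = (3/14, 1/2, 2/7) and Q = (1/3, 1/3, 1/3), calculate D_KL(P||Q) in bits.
0.0923 bits

KL divergence: D_KL(P||Q) = Σ p(x) log(p(x)/q(x))

Computing term by term:
  x=0: 3/14 × log_2[(3/14)/(1/3)] = 3/14 × -0.6374 = -0.1366
  x=1: 1/2 × log_2[(1/2)/(1/3)] = 1/2 × 0.5850 = 0.2925
  x=2: 2/7 × log_2[(2/7)/(1/3)] = 2/7 × -0.2224 = -0.0635

D_KL(P||Q) = 0.0923 bits

Note: KL divergence is always non-negative and equals 0 iff P = Q.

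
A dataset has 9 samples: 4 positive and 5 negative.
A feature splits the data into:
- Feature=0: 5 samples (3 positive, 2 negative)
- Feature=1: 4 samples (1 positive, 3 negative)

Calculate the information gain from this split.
0.0911 bits

Information Gain = H(Y) - H(Y|Feature)

Before split:
P(positive) = 4/9 = 0.4444
H(Y) = 0.9911 bits

After split:
Feature=0: H = 0.9710 bits (weight = 5/9)
Feature=1: H = 0.8113 bits (weight = 4/9)
H(Y|Feature) = (5/9)×0.9710 + (4/9)×0.8113 = 0.9000 bits

Information Gain = 0.9911 - 0.9000 = 0.0911 bits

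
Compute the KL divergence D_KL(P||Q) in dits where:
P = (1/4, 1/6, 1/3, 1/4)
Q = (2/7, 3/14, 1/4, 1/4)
0.0090 dits

KL divergence: D_KL(P||Q) = Σ p(x) log(p(x)/q(x))

Computing term by term:
  x=0: 1/4 × log_10[(1/4)/(2/7)] = 1/4 × -0.0580 = -0.0145
  x=1: 1/6 × log_10[(1/6)/(3/14)] = 1/6 × -0.1091 = -0.0182
  x=2: 1/3 × log_10[(1/3)/(1/4)] = 1/3 × 0.1249 = 0.0416
  x=3: 1/4 × log_10[(1/4)/(1/4)] = 1/4 × 0.0000 = 0.0000

D_KL(P||Q) = 0.0090 dits

Note: KL divergence is always non-negative and equals 0 iff P = Q.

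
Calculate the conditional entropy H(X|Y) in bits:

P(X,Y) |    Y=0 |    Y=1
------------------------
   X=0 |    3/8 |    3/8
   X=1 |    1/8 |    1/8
0.8113 bits

Using the chain rule: H(X|Y) = H(X,Y) - H(Y)

First, compute H(X,Y) = 1.8113 bits

Marginal P(Y) = (1/2, 1/2)
H(Y) = 1.0000 bits

H(X|Y) = H(X,Y) - H(Y) = 1.8113 - 1.0000 = 0.8113 bits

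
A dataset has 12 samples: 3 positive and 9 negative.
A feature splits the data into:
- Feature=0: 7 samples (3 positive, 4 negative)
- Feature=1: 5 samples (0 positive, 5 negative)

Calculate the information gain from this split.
0.2366 bits

Information Gain = H(Y) - H(Y|Feature)

Before split:
P(positive) = 3/12 = 0.2500
H(Y) = 0.8113 bits

After split:
Feature=0: H = 0.9852 bits (weight = 7/12)
Feature=1: H = 0.0000 bits (weight = 5/12)
H(Y|Feature) = (7/12)×0.9852 + (5/12)×0.0000 = 0.5747 bits

Information Gain = 0.8113 - 0.5747 = 0.2366 bits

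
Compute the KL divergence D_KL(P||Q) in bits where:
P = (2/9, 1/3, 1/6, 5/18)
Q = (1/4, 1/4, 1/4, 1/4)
0.0453 bits

KL divergence: D_KL(P||Q) = Σ p(x) log(p(x)/q(x))

Computing term by term:
  x=0: 2/9 × log_2[(2/9)/(1/4)] = 2/9 × -0.1699 = -0.0378
  x=1: 1/3 × log_2[(1/3)/(1/4)] = 1/3 × 0.4150 = 0.1383
  x=2: 1/6 × log_2[(1/6)/(1/4)] = 1/6 × -0.5850 = -0.0975
  x=3: 5/18 × log_2[(5/18)/(1/4)] = 5/18 × 0.1520 = 0.0422

D_KL(P||Q) = 0.0453 bits

Note: KL divergence is always non-negative and equals 0 iff P = Q.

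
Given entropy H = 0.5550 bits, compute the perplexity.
1.4692

Perplexity is 2^H (or exp(H) for natural log).

H = 0.5550 bits
Perplexity = 2^0.5550 = 1.4692

Interpretation: The model's uncertainty is equivalent to choosing uniformly among 1.5 options.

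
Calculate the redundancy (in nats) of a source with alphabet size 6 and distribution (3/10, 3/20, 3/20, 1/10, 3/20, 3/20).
0.0620 nats

Redundancy measures how far a source is from maximum entropy:
R = H_max - H(X)

Maximum entropy for 6 symbols: H_max = log_e(6) = 1.7918 nats
Actual entropy: H(X) = 1.7297 nats
Redundancy: R = 1.7918 - 1.7297 = 0.0620 nats

This redundancy represents potential for compression: the source could be compressed by 0.0620 nats per symbol.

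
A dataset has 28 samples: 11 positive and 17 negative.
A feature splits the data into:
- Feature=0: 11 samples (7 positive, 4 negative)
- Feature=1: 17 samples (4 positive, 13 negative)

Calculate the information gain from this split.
0.1172 bits

Information Gain = H(Y) - H(Y|Feature)

Before split:
P(positive) = 11/28 = 0.3929
H(Y) = 0.9666 bits

After split:
Feature=0: H = 0.9457 bits (weight = 11/28)
Feature=1: H = 0.7871 bits (weight = 17/28)
H(Y|Feature) = (11/28)×0.9457 + (17/28)×0.7871 = 0.8494 bits

Information Gain = 0.9666 - 0.8494 = 0.1172 bits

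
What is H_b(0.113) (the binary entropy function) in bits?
0.5089 bits

The binary entropy function is:
H(p) = -p log(p) - (1-p) log(1-p)

H(0.113) = -0.113 × log_2(0.113) - 0.887 × log_2(0.887)
H(0.113) = 0.5089 bits

Note: Binary entropy is maximized at p=0.5 (H=1 bit) and minimized at p=0 or p=1 (H=0).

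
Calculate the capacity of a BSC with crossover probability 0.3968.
0.0310 bits

For a binary symmetric channel (BSC) with error probability p:
Capacity C = 1 - H(p) bits per symbol

where H(p) = -p log₂(p) - (1-p) log₂(1-p) is the binary entropy function.

H(0.3968) = 0.9690 bits
C = 1 - 0.9690 = 0.0310 bits per symbol

This means we can reliably transmit up to 0.0310 bits of information per channel use.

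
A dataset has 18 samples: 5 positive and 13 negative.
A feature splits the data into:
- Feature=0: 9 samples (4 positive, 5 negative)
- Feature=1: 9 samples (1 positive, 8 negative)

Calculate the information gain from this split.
0.1052 bits

Information Gain = H(Y) - H(Y|Feature)

Before split:
P(positive) = 5/18 = 0.2778
H(Y) = 0.8524 bits

After split:
Feature=0: H = 0.9911 bits (weight = 9/18)
Feature=1: H = 0.5033 bits (weight = 9/18)
H(Y|Feature) = (9/18)×0.9911 + (9/18)×0.5033 = 0.7472 bits

Information Gain = 0.8524 - 0.7472 = 0.1052 bits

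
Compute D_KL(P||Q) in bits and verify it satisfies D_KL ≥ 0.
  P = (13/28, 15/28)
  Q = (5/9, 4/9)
0.0241 bits

KL divergence satisfies the Gibbs inequality: D_KL(P||Q) ≥ 0 for all distributions P, Q.

D_KL(P||Q) = Σ p(x) log(p(x)/q(x))
Term by term:
  x=0: 13/28 × log_2[(13/28)/(5/9)] = -0.1202
  x=1: 15/28 × log_2[(15/28)/(4/9)] = 0.1444
D_KL(P||Q) = 0.0241 bits

D_KL(P||Q) = 0.0241 ≥ 0 ✓

This non-negativity is a fundamental property: relative entropy cannot be negative because it measures how different Q is from P.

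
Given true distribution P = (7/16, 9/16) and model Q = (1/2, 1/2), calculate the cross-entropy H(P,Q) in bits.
1.0000 bits

Cross-entropy: H(P,Q) = -Σ p(x) log q(x)

Alternatively: H(P,Q) = H(P) + D_KL(P||Q)
H(P) = 0.9887 bits
D_KL(P||Q) = 0.0113 bits

H(P,Q) = 0.9887 + 0.0113 = 1.0000 bits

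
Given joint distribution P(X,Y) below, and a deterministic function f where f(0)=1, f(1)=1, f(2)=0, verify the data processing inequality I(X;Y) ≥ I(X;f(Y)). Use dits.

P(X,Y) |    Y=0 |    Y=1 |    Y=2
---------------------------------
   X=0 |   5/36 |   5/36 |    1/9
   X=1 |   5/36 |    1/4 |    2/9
I(X;Y) = 0.0044, I(X;f(Y)) = 0.0014, inequality holds: 0.0044 ≥ 0.0014

Data Processing Inequality: For any Markov chain X → Y → Z, we have I(X;Y) ≥ I(X;Z).

Here Z = f(Y) is a deterministic function of Y, forming X → Y → Z.

Original I(X;Y) = 0.0044 dits

After applying f:
P(X,Z) where Z=f(Y):
- P(X,Z=0) = P(X,Y=2)
- P(X,Z=1) = P(X,Y=0) + P(X,Y=1)

I(X;Z) = I(X;f(Y)) = 0.0014 dits

Verification: 0.0044 ≥ 0.0014 ✓

Information cannot be created by processing; the function f can only lose information about X.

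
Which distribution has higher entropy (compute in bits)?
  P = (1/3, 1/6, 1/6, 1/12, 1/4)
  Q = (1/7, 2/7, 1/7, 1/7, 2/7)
Q

Computing entropies in bits:
H(P) = 2.1887
H(Q) = 2.2359

Distribution Q has higher entropy.

Intuition: The distribution closer to uniform (more spread out) has higher entropy.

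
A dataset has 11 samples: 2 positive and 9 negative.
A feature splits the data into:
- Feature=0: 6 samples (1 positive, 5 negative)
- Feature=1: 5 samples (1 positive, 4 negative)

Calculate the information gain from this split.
0.0013 bits

Information Gain = H(Y) - H(Y|Feature)

Before split:
P(positive) = 2/11 = 0.1818
H(Y) = 0.6840 bits

After split:
Feature=0: H = 0.6500 bits (weight = 6/11)
Feature=1: H = 0.7219 bits (weight = 5/11)
H(Y|Feature) = (6/11)×0.6500 + (5/11)×0.7219 = 0.6827 bits

Information Gain = 0.6840 - 0.6827 = 0.0013 bits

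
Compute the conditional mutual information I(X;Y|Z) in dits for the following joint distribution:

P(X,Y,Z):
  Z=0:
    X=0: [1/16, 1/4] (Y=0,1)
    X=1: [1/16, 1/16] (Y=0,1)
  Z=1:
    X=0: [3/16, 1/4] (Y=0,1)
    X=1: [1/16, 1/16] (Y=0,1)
0.0086 dits

Conditional mutual information: I(X;Y|Z) = H(X|Z) + H(Y|Z) - H(X,Y|Z)

H(Z) = 0.2976
H(X,Z) = 0.5407 → H(X|Z) = 0.2431
H(Y,Z) = 0.5791 → H(Y|Z) = 0.2815
H(X,Y,Z) = 0.8136 → H(X,Y|Z) = 0.5160

I(X;Y|Z) = 0.2431 + 0.2815 - 0.5160 = 0.0086 dits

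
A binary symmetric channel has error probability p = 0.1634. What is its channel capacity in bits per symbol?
0.3576 bits

For a binary symmetric channel (BSC) with error probability p:
Capacity C = 1 - H(p) bits per symbol

where H(p) = -p log₂(p) - (1-p) log₂(1-p) is the binary entropy function.

H(0.1634) = 0.6424 bits
C = 1 - 0.6424 = 0.3576 bits per symbol

This means we can reliably transmit up to 0.3576 bits of information per channel use.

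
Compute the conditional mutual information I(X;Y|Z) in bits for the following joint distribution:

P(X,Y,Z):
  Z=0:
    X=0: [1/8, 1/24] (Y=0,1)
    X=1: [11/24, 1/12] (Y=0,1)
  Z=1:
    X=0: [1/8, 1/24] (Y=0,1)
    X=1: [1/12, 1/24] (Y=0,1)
0.0072 bits

Conditional mutual information: I(X;Y|Z) = H(X|Z) + H(Y|Z) - H(X,Y|Z)

H(Z) = 0.8709
H(X,Z) = 1.7158 → H(X|Z) = 0.8449
H(Y,Z) = 1.5988 → H(Y|Z) = 0.7280
H(X,Y,Z) = 2.4365 → H(X,Y|Z) = 1.5656

I(X;Y|Z) = 0.8449 + 0.7280 - 1.5656 = 0.0072 bits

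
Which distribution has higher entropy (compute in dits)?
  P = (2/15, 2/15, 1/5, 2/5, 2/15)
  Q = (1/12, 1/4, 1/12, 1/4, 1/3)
P

Computing entropies in dits:
H(P) = 0.6490
H(Q) = 0.6399

Distribution P has higher entropy.

Intuition: The distribution closer to uniform (more spread out) has higher entropy.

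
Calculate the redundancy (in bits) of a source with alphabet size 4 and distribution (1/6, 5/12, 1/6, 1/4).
0.1121 bits

Redundancy measures how far a source is from maximum entropy:
R = H_max - H(X)

Maximum entropy for 4 symbols: H_max = log_2(4) = 2.0000 bits
Actual entropy: H(X) = 1.8879 bits
Redundancy: R = 2.0000 - 1.8879 = 0.1121 bits

This redundancy represents potential for compression: the source could be compressed by 0.1121 bits per symbol.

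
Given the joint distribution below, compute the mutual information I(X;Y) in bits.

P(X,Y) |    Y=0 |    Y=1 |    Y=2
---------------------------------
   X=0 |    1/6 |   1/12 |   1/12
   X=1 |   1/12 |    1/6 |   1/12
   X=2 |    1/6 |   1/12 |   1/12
0.0546 bits

Mutual information: I(X;Y) = H(X) + H(Y) - H(X,Y)

Marginals:
P(X) = (1/3, 1/3, 1/3), H(X) = 1.5850 bits
P(Y) = (5/12, 1/3, 1/4), H(Y) = 1.5546 bits

Joint entropy: H(X,Y) = 3.0850 bits

I(X;Y) = 1.5850 + 1.5546 - 3.0850 = 0.0546 bits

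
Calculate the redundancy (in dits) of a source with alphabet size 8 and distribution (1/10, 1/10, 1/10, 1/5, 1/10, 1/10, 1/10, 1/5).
0.0235 dits

Redundancy measures how far a source is from maximum entropy:
R = H_max - H(X)

Maximum entropy for 8 symbols: H_max = log_10(8) = 0.9031 dits
Actual entropy: H(X) = 0.8796 dits
Redundancy: R = 0.9031 - 0.8796 = 0.0235 dits

This redundancy represents potential for compression: the source could be compressed by 0.0235 dits per symbol.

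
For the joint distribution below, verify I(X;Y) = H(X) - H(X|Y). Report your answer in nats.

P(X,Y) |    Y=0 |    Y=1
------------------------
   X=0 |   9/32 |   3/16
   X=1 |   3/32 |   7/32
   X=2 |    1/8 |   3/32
I(X;Y) = 0.0374 nats

Mutual information has multiple equivalent forms:
- I(X;Y) = H(X) - H(X|Y)
- I(X;Y) = H(Y) - H(Y|X)
- I(X;Y) = H(X) + H(Y) - H(X,Y)

Computing all quantities:
H(X) = 1.0511, H(Y) = 0.6931, H(X,Y) = 1.7069
H(X|Y) = 1.0137, H(Y|X) = 0.6558

Verification:
H(X) - H(X|Y) = 1.0511 - 1.0137 = 0.0374
H(Y) - H(Y|X) = 0.6931 - 0.6558 = 0.0374
H(X) + H(Y) - H(X,Y) = 1.0511 + 0.6931 - 1.7069 = 0.0374

All forms give I(X;Y) = 0.0374 nats. ✓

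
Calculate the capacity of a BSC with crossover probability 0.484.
0.0007 bits

For a binary symmetric channel (BSC) with error probability p:
Capacity C = 1 - H(p) bits per symbol

where H(p) = -p log₂(p) - (1-p) log₂(1-p) is the binary entropy function.

H(0.484) = 0.9993 bits
C = 1 - 0.9993 = 0.0007 bits per symbol

This means we can reliably transmit up to 0.0007 bits of information per channel use.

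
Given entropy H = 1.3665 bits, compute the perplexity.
2.5784

Perplexity is 2^H (or exp(H) for natural log).

H = 1.3665 bits
Perplexity = 2^1.3665 = 2.5784

Interpretation: The model's uncertainty is equivalent to choosing uniformly among 2.6 options.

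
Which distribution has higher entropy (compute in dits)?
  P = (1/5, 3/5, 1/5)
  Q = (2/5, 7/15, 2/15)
Q

Computing entropies in dits:
H(P) = 0.4127
H(Q) = 0.4303

Distribution Q has higher entropy.

Intuition: The distribution closer to uniform (more spread out) has higher entropy.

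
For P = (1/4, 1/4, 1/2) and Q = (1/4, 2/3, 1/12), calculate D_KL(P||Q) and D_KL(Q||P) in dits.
D_KL(P||Q) = 0.2826, D_KL(Q||P) = 0.2191

KL divergence is not symmetric: D_KL(P||Q) ≠ D_KL(Q||P) in general.

D_KL(P||Q) = 0.2826 dits
D_KL(Q||P) = 0.2191 dits

No, they are not equal!

This asymmetry is why KL divergence is not a true distance metric.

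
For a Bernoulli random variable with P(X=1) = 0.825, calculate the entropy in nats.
0.4637 nats

The binary entropy function is:
H(p) = -p log(p) - (1-p) log(1-p)

H(0.825) = -0.825 × log_e(0.825) - 0.175 × log_e(0.175)
H(0.825) = 0.4637 nats

Note: Binary entropy is maximized at p=0.5 (H=1 bit) and minimized at p=0 or p=1 (H=0).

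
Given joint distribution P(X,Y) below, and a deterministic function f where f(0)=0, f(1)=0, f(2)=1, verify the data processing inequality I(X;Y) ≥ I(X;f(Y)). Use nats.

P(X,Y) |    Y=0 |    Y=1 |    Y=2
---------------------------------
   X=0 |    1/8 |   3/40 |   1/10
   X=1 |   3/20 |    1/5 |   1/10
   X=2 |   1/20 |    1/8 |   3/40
I(X;Y) = 0.0287, I(X;f(Y)) = 0.0061, inequality holds: 0.0287 ≥ 0.0061

Data Processing Inequality: For any Markov chain X → Y → Z, we have I(X;Y) ≥ I(X;Z).

Here Z = f(Y) is a deterministic function of Y, forming X → Y → Z.

Original I(X;Y) = 0.0287 nats

After applying f:
P(X,Z) where Z=f(Y):
- P(X,Z=0) = P(X,Y=0) + P(X,Y=1)
- P(X,Z=1) = P(X,Y=2)

I(X;Z) = I(X;f(Y)) = 0.0061 nats

Verification: 0.0287 ≥ 0.0061 ✓

Information cannot be created by processing; the function f can only lose information about X.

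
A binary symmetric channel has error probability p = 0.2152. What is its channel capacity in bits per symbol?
0.2487 bits

For a binary symmetric channel (BSC) with error probability p:
Capacity C = 1 - H(p) bits per symbol

where H(p) = -p log₂(p) - (1-p) log₂(1-p) is the binary entropy function.

H(0.2152) = 0.7513 bits
C = 1 - 0.7513 = 0.2487 bits per symbol

This means we can reliably transmit up to 0.2487 bits of information per channel use.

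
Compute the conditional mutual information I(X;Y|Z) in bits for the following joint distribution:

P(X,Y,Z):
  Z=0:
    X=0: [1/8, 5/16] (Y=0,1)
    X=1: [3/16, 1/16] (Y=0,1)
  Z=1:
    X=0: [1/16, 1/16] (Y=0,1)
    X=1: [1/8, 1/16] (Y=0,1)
0.1092 bits

Conditional mutual information: I(X;Y|Z) = H(X|Z) + H(Y|Z) - H(X,Y|Z)

H(Z) = 0.8960
H(X,Z) = 1.8496 → H(X|Z) = 0.9536
H(Y,Z) = 1.8829 → H(Y|Z) = 0.9868
H(X,Y,Z) = 2.7272 → H(X,Y|Z) = 1.8312

I(X;Y|Z) = 0.9536 + 0.9868 - 1.8312 = 0.1092 bits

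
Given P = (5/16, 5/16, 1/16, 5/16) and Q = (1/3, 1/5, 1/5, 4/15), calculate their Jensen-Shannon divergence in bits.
0.0379 bits

Jensen-Shannon divergence is:
JSD(P||Q) = 0.5 × D_KL(P||M) + 0.5 × D_KL(Q||M)
where M = 0.5 × (P + Q) is the mixture distribution.

M = 0.5 × (5/16, 5/16, 1/16, 5/16) + 0.5 × (1/3, 1/5, 1/5, 4/15) = (0.322917, 0.25625, 0.13125, 0.289583)

D_KL(P||M) = 0.0421 bits
D_KL(Q||M) = 0.0336 bits

JSD(P||Q) = 0.5 × 0.0421 + 0.5 × 0.0336 = 0.0379 bits

Unlike KL divergence, JSD is symmetric and bounded: 0 ≤ JSD ≤ log(2).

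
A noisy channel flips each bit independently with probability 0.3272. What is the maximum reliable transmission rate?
0.0880 bits

For a binary symmetric channel (BSC) with error probability p:
Capacity C = 1 - H(p) bits per symbol

where H(p) = -p log₂(p) - (1-p) log₂(1-p) is the binary entropy function.

H(0.3272) = 0.9120 bits
C = 1 - 0.9120 = 0.0880 bits per symbol

This means we can reliably transmit up to 0.0880 bits of information per channel use.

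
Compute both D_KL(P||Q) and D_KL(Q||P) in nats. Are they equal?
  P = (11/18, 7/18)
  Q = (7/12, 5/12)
D_KL(P||Q) = 0.0016, D_KL(Q||P) = 0.0016

KL divergence is not symmetric: D_KL(P||Q) ≠ D_KL(Q||P) in general.

D_KL(P||Q) = 0.0016 nats
D_KL(Q||P) = 0.0016 nats

In this case they happen to be equal (to 4 decimal places).

This asymmetry is why KL divergence is not a true distance metric.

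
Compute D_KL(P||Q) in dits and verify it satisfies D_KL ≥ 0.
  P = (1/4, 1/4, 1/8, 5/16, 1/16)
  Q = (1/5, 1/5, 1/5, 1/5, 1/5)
0.0519 dits

KL divergence satisfies the Gibbs inequality: D_KL(P||Q) ≥ 0 for all distributions P, Q.

D_KL(P||Q) = Σ p(x) log(p(x)/q(x))
Term by term:
  x=0: 1/4 × log_10[(1/4)/(1/5)] = 0.0242
  x=1: 1/4 × log_10[(1/4)/(1/5)] = 0.0242
  x=2: 1/8 × log_10[(1/8)/(1/5)] = -0.0255
  x=3: 5/16 × log_10[(5/16)/(1/5)] = 0.0606
  x=4: 1/16 × log_10[(1/16)/(1/5)] = -0.0316
D_KL(P||Q) = 0.0519 dits

D_KL(P||Q) = 0.0519 ≥ 0 ✓

This non-negativity is a fundamental property: relative entropy cannot be negative because it measures how different Q is from P.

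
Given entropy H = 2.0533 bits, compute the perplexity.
4.1505

Perplexity is 2^H (or exp(H) for natural log).

H = 2.0533 bits
Perplexity = 2^2.0533 = 4.1505

Interpretation: The model's uncertainty is equivalent to choosing uniformly among 4.2 options.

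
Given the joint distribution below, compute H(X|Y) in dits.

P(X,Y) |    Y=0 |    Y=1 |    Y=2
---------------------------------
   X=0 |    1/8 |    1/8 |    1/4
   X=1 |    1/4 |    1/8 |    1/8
0.2826 dits

Using the chain rule: H(X|Y) = H(X,Y) - H(Y)

First, compute H(X,Y) = 0.7526 dits

Marginal P(Y) = (3/8, 1/4, 3/8)
H(Y) = 0.4700 dits

H(X|Y) = H(X,Y) - H(Y) = 0.7526 - 0.4700 = 0.2826 dits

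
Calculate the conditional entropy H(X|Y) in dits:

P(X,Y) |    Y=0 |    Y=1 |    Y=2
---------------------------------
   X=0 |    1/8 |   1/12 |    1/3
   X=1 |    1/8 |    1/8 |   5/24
0.2929 dits

Using the chain rule: H(X|Y) = H(X,Y) - H(Y)

First, compute H(X,Y) = 0.7296 dits

Marginal P(Y) = (1/4, 5/24, 13/24)
H(Y) = 0.4367 dits

H(X|Y) = H(X,Y) - H(Y) = 0.7296 - 0.4367 = 0.2929 dits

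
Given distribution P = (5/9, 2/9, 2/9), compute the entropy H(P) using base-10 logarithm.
0.4321 dits

Shannon entropy is H(X) = -Σ p(x) log p(x).

For P = (5/9, 2/9, 2/9):
H = -5/9 × log_10(5/9) -2/9 × log_10(2/9) -2/9 × log_10(2/9)
H = 0.4321 dits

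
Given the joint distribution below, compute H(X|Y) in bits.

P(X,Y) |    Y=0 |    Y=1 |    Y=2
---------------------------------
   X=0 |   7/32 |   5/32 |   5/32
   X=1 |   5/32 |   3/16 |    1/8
0.9879 bits

Using the chain rule: H(X|Y) = H(X,Y) - H(Y)

First, compute H(X,Y) = 2.5628 bits

Marginal P(Y) = (3/8, 11/32, 9/32)
H(Y) = 1.5749 bits

H(X|Y) = H(X,Y) - H(Y) = 2.5628 - 1.5749 = 0.9879 bits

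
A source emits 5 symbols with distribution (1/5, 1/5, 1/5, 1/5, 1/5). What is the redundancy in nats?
0.0000 nats

Redundancy measures how far a source is from maximum entropy:
R = H_max - H(X)

Maximum entropy for 5 symbols: H_max = log_e(5) = 1.6094 nats
Actual entropy: H(X) = 1.6094 nats
Redundancy: R = 1.6094 - 1.6094 = 0.0000 nats

This redundancy represents potential for compression: the source could be compressed by 0.0000 nats per symbol.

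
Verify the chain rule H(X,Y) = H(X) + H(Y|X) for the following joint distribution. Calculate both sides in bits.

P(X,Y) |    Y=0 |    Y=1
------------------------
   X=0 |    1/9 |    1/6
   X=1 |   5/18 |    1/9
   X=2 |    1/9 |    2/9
H(X,Y) = 2.4830, H(X) = 1.5715, H(Y|X) = 0.9115 (all in bits)

Chain rule: H(X,Y) = H(X) + H(Y|X)

Left side — joint entropy directly:
H(X,Y) = -Σ p(x,y) log p(x,y) = 2.4830 bits

Right side — compute H(Y|X) from the conditional distributions:
P(X) = (5/18, 7/18, 1/3), so H(X) = 1.5715 bits
H(Y|X) = Σ_x P(X=x) · H(Y|X=x):
  P(Y|X=0) = (2/5, 3/5), H(Y|X=0) = 0.9710, weight P(X=0) = 5/18
  P(Y|X=1) = (5/7, 2/7), H(Y|X=1) = 0.8631, weight P(X=1) = 7/18
  P(Y|X=2) = (1/3, 2/3), H(Y|X=2) = 0.9183, weight P(X=2) = 1/3
H(Y|X) = 0.9115 bits

H(X) + H(Y|X) = 1.5715 + 0.9115 = 2.4830 bits

Both sides equal 2.4830 bits. ✓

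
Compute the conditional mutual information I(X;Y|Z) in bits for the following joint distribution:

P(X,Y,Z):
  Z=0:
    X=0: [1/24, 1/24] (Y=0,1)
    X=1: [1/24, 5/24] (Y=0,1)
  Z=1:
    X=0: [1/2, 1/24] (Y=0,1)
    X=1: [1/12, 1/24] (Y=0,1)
0.0603 bits

Conditional mutual information: I(X;Y|Z) = H(X|Z) + H(Y|Z) - H(X,Y|Z)

H(Z) = 0.9183
H(X,Z) = 1.6529 → H(X|Z) = 0.7346
H(Y,Z) = 1.5511 → H(Y|Z) = 0.6328
H(X,Y,Z) = 2.2254 → H(X,Y|Z) = 1.3071

I(X;Y|Z) = 0.7346 + 0.6328 - 1.3071 = 0.0603 bits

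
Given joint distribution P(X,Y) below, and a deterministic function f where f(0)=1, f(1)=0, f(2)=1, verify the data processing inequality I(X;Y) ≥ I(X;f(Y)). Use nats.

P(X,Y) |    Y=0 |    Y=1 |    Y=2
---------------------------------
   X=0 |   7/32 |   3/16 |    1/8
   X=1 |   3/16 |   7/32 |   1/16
I(X;Y) = 0.0111, I(X;f(Y)) = 0.0067, inequality holds: 0.0111 ≥ 0.0067

Data Processing Inequality: For any Markov chain X → Y → Z, we have I(X;Y) ≥ I(X;Z).

Here Z = f(Y) is a deterministic function of Y, forming X → Y → Z.

Original I(X;Y) = 0.0111 nats

After applying f:
P(X,Z) where Z=f(Y):
- P(X,Z=0) = P(X,Y=1)
- P(X,Z=1) = P(X,Y=0) + P(X,Y=2)

I(X;Z) = I(X;f(Y)) = 0.0067 nats

Verification: 0.0111 ≥ 0.0067 ✓

Information cannot be created by processing; the function f can only lose information about X.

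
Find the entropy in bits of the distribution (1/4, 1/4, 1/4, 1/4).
2.0000 bits

Shannon entropy is H(X) = -Σ p(x) log p(x).

For P = (1/4, 1/4, 1/4, 1/4):
H = -1/4 × log_2(1/4) -1/4 × log_2(1/4) -1/4 × log_2(1/4) -1/4 × log_2(1/4)
H = 2.0000 bits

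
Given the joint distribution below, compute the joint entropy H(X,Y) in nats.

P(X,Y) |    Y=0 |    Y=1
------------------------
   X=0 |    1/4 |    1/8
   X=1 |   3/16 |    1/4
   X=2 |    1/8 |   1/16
1.7002 nats

Joint entropy is H(X,Y) = -Σ_{x,y} p(x,y) log p(x,y).

Summing over all non-zero entries:
H(X,Y) = -[1/4·log_e(1/4) + 1/8·log_e(1/8) + 3/16·log_e(3/16) + 1/4·log_e(1/4) + 1/8·log_e(1/8) + 1/16·log_e(1/16)]
H(X,Y) = 1.7002 nats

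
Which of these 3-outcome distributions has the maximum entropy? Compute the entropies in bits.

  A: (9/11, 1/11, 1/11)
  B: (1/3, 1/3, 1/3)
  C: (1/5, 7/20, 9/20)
B

For a discrete distribution over n outcomes, entropy is maximized by the uniform distribution.

Computing entropies:
H(A) = 0.8659 bits
H(B) = 1.5850 bits
H(C) = 1.5129 bits

The uniform distribution (where all probabilities equal 1/3) achieves the maximum entropy of log_2(3) = 1.5850 bits.

Distribution B has the highest entropy.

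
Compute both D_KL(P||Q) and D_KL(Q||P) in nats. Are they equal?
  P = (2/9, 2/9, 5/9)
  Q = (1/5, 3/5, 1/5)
D_KL(P||Q) = 0.3703, D_KL(Q||P) = 0.3705

KL divergence is not symmetric: D_KL(P||Q) ≠ D_KL(Q||P) in general.

D_KL(P||Q) = 0.3703 nats
D_KL(Q||P) = 0.3705 nats

No, they are not equal!

This asymmetry is why KL divergence is not a true distance metric.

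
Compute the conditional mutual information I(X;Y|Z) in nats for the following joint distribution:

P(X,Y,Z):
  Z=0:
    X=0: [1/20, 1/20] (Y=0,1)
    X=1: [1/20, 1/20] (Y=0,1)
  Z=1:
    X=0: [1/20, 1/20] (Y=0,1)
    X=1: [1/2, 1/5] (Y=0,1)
0.0088 nats

Conditional mutual information: I(X;Y|Z) = H(X|Z) + H(Y|Z) - H(X,Y|Z)

H(Z) = 0.5004
H(X,Z) = 0.9404 → H(X|Z) = 0.4400
H(Y,Z) = 1.1359 → H(Y|Z) = 0.6355
H(X,Y,Z) = 1.5672 → H(X,Y|Z) = 1.0668

I(X;Y|Z) = 0.4400 + 0.6355 - 1.0668 = 0.0088 nats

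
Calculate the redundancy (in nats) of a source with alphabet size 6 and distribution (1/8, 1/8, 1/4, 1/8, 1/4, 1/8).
0.0589 nats

Redundancy measures how far a source is from maximum entropy:
R = H_max - H(X)

Maximum entropy for 6 symbols: H_max = log_e(6) = 1.7918 nats
Actual entropy: H(X) = 1.7329 nats
Redundancy: R = 1.7918 - 1.7329 = 0.0589 nats

This redundancy represents potential for compression: the source could be compressed by 0.0589 nats per symbol.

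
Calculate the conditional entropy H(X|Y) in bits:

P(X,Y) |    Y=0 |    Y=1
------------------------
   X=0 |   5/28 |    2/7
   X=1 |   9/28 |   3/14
0.9628 bits

Using the chain rule: H(X|Y) = H(X,Y) - H(Y)

First, compute H(X,Y) = 1.9628 bits

Marginal P(Y) = (1/2, 1/2)
H(Y) = 1.0000 bits

H(X|Y) = H(X,Y) - H(Y) = 1.9628 - 1.0000 = 0.9628 bits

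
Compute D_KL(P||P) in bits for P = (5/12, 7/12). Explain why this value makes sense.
0.0000 bits

KL divergence satisfies the Gibbs inequality: D_KL(P||Q) ≥ 0 for all distributions P, Q.

D_KL(P||Q) = Σ p(x) log(p(x)/q(x))
Each term is p(x) × log_2(p(x)/p(x)) = p(x) × log_2(1) = 0, so the sum is 0.
D_KL(P||Q) = 0.0000 bits

When P = Q, the KL divergence is exactly 0, as there is no 'divergence' between identical distributions.

This non-negativity is a fundamental property: relative entropy cannot be negative because it measures how different Q is from P.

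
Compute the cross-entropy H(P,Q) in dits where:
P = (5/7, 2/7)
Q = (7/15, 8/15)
0.3144 dits

Cross-entropy: H(P,Q) = -Σ p(x) log q(x)

Alternatively: H(P,Q) = H(P) + D_KL(P||Q)
H(P) = 0.2598 dits
D_KL(P||Q) = 0.0546 dits

H(P,Q) = 0.2598 + 0.0546 = 0.3144 dits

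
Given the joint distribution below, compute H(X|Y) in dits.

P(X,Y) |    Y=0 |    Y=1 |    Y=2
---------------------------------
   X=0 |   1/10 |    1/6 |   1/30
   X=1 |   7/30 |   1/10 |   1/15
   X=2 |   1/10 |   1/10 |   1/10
0.4479 dits

Using the chain rule: H(X|Y) = H(X,Y) - H(Y)

First, compute H(X,Y) = 0.9048 dits

Marginal P(Y) = (13/30, 11/30, 1/5)
H(Y) = 0.4569 dits

H(X|Y) = H(X,Y) - H(Y) = 0.9048 - 0.4569 = 0.4479 dits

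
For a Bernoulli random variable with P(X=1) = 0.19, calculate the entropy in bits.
0.7015 bits

The binary entropy function is:
H(p) = -p log(p) - (1-p) log(1-p)

H(0.19) = -0.19 × log_2(0.19) - 0.81 × log_2(0.81)
H(0.19) = 0.7015 bits

Note: Binary entropy is maximized at p=0.5 (H=1 bit) and minimized at p=0 or p=1 (H=0).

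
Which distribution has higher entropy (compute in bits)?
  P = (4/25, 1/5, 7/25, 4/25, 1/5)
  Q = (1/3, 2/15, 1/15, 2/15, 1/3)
P

Computing entropies in bits:
H(P) = 2.2890
H(Q) = 2.0923

Distribution P has higher entropy.

Intuition: The distribution closer to uniform (more spread out) has higher entropy.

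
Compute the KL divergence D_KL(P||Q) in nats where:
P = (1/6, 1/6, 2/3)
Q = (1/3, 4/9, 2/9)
0.4534 nats

KL divergence: D_KL(P||Q) = Σ p(x) log(p(x)/q(x))

Computing term by term:
  x=0: 1/6 × log_e[(1/6)/(1/3)] = 1/6 × -0.6931 = -0.1155
  x=1: 1/6 × log_e[(1/6)/(4/9)] = 1/6 × -0.9808 = -0.1635
  x=2: 2/3 × log_e[(2/3)/(2/9)] = 2/3 × 1.0986 = 0.7324

D_KL(P||Q) = 0.4534 nats

Note: KL divergence is always non-negative and equals 0 iff P = Q.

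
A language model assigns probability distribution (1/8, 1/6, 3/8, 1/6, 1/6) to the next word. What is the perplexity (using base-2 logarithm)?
4.5888

Perplexity is 2^H (or exp(H) for natural log).

First, H = -Σ p log p = 2.1981 bits
Perplexity = 2^2.1981 = 4.5888

Interpretation: The model's uncertainty is equivalent to choosing uniformly among 4.6 options.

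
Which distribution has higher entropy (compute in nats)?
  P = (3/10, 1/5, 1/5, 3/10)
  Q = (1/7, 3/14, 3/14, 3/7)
P

Computing entropies in nats:
H(P) = 1.3662
H(Q) = 1.3013

Distribution P has higher entropy.

Intuition: The distribution closer to uniform (more spread out) has higher entropy.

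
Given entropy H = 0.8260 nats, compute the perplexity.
2.2842

Perplexity is e^H (or exp(H) for natural log).

H = 0.8260 nats
Perplexity = e^0.8260 = 2.2842

Interpretation: The model's uncertainty is equivalent to choosing uniformly among 2.3 options.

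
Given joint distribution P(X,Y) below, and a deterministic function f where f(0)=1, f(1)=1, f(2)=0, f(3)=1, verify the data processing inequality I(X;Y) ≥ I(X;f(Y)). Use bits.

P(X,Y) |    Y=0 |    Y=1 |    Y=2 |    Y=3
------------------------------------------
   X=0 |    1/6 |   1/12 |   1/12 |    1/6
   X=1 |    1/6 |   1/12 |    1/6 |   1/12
I(X;Y) = 0.0409, I(X;f(Y)) = 0.0271, inequality holds: 0.0409 ≥ 0.0271

Data Processing Inequality: For any Markov chain X → Y → Z, we have I(X;Y) ≥ I(X;Z).

Here Z = f(Y) is a deterministic function of Y, forming X → Y → Z.

Original I(X;Y) = 0.0409 bits

After applying f:
P(X,Z) where Z=f(Y):
- P(X,Z=0) = P(X,Y=2)
- P(X,Z=1) = P(X,Y=0) + P(X,Y=1) + P(X,Y=3)

I(X;Z) = I(X;f(Y)) = 0.0271 bits

Verification: 0.0409 ≥ 0.0271 ✓

Information cannot be created by processing; the function f can only lose information about X.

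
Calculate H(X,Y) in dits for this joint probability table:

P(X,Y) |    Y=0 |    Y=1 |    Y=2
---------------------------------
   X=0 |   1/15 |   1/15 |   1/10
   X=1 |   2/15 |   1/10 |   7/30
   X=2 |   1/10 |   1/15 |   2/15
0.9160 dits

Joint entropy is H(X,Y) = -Σ_{x,y} p(x,y) log p(x,y).

Summing over all non-zero entries:
H(X,Y) = -[1/15·log_10(1/15) + 1/15·log_10(1/15) + 1/10·log_10(1/10) + 2/15·log_10(2/15) + 1/10·log_10(1/10) + 7/30·log_10(7/30) + 1/10·log_10(1/10) + 1/15·log_10(1/15) + 2/15·log_10(2/15)]
H(X,Y) = 0.9160 dits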